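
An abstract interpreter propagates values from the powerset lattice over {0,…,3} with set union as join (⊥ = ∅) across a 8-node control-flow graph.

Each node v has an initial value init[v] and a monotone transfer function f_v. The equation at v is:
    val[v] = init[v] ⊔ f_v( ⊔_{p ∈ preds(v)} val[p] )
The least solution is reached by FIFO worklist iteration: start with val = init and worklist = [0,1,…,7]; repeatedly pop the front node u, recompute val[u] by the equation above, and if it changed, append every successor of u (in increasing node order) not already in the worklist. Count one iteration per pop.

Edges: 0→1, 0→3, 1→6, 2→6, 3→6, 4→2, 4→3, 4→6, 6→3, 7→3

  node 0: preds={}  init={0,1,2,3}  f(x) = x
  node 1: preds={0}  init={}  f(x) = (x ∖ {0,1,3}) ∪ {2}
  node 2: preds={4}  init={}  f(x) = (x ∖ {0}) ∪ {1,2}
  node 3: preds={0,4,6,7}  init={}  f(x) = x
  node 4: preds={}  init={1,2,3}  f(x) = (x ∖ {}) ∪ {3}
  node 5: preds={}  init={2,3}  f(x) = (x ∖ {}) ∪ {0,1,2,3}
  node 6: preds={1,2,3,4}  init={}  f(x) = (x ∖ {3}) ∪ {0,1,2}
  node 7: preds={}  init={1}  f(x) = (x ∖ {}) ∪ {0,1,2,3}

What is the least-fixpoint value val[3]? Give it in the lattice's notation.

Worklist (9 pops):
  #1 pop 0: in={} → {0,1,2,3} (no change)
  #2 pop 1: in={0,1,2,3} → {2} (was {}); enqueue []
  #3 pop 2: in={1,2,3} → {1,2,3} (was {}); enqueue []
  #4 pop 3: in={0,1,2,3} → {0,1,2,3} (was {}); enqueue []
  #5 pop 4: in={} → {1,2,3} (no change)
  #6 pop 5: in={} → {0,1,2,3} (was {2,3}); enqueue []
  #7 pop 6: in={0,1,2,3} → {0,1,2} (was {}); enqueue [3]
  #8 pop 7: in={} → {0,1,2,3} (was {1}); enqueue []
  #9 pop 3: in={0,1,2,3} → {0,1,2,3} (no change)

Fixpoint:
  val[0] = {0,1,2,3}
  val[1] = {2}
  val[2] = {1,2,3}
  val[3] = {0,1,2,3}
  val[4] = {1,2,3}
  val[5] = {0,1,2,3}
  val[6] = {0,1,2}
  val[7] = {0,1,2,3}

{0,1,2,3}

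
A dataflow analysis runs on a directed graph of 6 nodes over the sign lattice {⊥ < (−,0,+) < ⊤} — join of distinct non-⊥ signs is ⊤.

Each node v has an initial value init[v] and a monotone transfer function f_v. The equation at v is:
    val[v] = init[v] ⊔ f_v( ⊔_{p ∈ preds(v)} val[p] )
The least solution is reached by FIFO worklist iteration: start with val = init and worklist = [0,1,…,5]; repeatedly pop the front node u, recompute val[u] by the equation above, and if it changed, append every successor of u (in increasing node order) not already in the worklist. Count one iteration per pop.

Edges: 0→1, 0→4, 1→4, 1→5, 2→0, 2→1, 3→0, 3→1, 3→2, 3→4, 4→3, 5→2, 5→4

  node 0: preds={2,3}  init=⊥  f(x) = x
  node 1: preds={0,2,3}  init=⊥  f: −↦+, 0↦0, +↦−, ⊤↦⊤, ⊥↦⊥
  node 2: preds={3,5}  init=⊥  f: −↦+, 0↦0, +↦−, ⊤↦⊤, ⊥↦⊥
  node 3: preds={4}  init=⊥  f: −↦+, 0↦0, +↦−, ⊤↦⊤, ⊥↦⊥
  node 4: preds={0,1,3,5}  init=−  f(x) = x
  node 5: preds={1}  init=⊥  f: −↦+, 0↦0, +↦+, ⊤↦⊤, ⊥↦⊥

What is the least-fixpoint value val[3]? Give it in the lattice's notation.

⊤

Worklist (21 pops):
  #1 pop 0: in=⊥ → ⊥ (no change)
  #2 pop 1: in=⊥ → ⊥ (no change)
  #3 pop 2: in=⊥ → ⊥ (no change)
  #4 pop 3: in=− → + (was ⊥); enqueue [0,1,2]
  #5 pop 4: in=+ → ⊤ (was −); enqueue [3]
  #6 pop 5: in=⊥ → ⊥ (no change)
  #7 pop 0: in=+ → + (was ⊥); enqueue [4]
  #8 pop 1: in=+ → − (was ⊥); enqueue [5]
  #9 pop 2: in=+ → − (was ⊥); enqueue [0,1]
  #10 pop 3: in=⊤ → ⊤ (was +); enqueue [2]
  #11 pop 4: in=⊤ → ⊤ (no change)
  #12 pop 5: in=− → + (was ⊥); enqueue [4]
  #13 pop 0: in=⊤ → ⊤ (was +); enqueue []
  #14 pop 1: in=⊤ → ⊤ (was −); enqueue [5]
  #15 pop 2: in=⊤ → ⊤ (was −); enqueue [0,1]
  #16 pop 4: in=⊤ → ⊤ (no change)
  #17 pop 5: in=⊤ → ⊤ (was +); enqueue [2,4]
  #18 pop 0: in=⊤ → ⊤ (no change)
  #19 pop 1: in=⊤ → ⊤ (no change)
  #20 pop 2: in=⊤ → ⊤ (no change)
  #21 pop 4: in=⊤ → ⊤ (no change)

Fixpoint:
  val[0] = ⊤
  val[1] = ⊤
  val[2] = ⊤
  val[3] = ⊤
  val[4] = ⊤
  val[5] = ⊤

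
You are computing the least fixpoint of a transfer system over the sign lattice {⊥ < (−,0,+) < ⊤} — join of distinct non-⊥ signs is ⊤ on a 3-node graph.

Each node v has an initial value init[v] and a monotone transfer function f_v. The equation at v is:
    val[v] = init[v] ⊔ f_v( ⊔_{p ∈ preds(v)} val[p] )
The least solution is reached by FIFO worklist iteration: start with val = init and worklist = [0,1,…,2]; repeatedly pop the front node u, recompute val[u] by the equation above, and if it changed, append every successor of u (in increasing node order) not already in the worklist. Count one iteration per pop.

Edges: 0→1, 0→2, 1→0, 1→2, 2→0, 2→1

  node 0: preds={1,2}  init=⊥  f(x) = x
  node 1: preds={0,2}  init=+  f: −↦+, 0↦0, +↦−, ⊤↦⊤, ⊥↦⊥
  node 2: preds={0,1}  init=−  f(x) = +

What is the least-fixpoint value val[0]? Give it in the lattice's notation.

⊤

Worklist (5 pops):
  #1 pop 0: in=⊤ → ⊤ (was ⊥); enqueue []
  #2 pop 1: in=⊤ → ⊤ (was +); enqueue [0]
  #3 pop 2: in=⊤ → ⊤ (was −); enqueue [1]
  #4 pop 0: in=⊤ → ⊤ (no change)
  #5 pop 1: in=⊤ → ⊤ (no change)

Fixpoint:
  val[0] = ⊤
  val[1] = ⊤
  val[2] = ⊤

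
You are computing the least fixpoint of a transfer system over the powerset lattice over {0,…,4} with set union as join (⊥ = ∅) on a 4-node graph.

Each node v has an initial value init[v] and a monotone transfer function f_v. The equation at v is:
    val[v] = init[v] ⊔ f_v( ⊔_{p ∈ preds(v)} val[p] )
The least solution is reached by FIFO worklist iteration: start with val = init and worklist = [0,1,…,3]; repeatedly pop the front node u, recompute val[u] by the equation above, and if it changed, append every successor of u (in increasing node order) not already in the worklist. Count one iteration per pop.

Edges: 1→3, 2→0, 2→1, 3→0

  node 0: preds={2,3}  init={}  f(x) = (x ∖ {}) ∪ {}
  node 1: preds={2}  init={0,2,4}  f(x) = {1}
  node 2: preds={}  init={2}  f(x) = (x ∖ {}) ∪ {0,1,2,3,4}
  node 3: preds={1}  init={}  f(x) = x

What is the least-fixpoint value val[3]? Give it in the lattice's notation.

{0,1,2,4}

Iteration log — 6 steps:
  step 1. node 0  ⊔preds={2}  new={2}  old={}  +wl: 
  step 2. node 1  ⊔preds={2}  new={0,1,2,4}  old={0,2,4}  +wl: 
  step 3. node 2  ⊔preds={}  new={0,1,2,3,4}  old={2}  +wl: 0,1
  step 4. node 3  ⊔preds={0,1,2,4}  new={0,1,2,4}  old={}  +wl: 
  step 5. node 0  ⊔preds={0,1,2,3,4}  new={0,1,2,3,4}  old={2}  +wl: 
  step 6. node 1  ⊔preds={0,1,2,3,4}  new={0,1,2,4}  stable

Least fixpoint reached:
  node 0: {0,1,2,3,4}
  node 1: {0,1,2,4}
  node 2: {0,1,2,3,4}
  node 3: {0,1,2,4}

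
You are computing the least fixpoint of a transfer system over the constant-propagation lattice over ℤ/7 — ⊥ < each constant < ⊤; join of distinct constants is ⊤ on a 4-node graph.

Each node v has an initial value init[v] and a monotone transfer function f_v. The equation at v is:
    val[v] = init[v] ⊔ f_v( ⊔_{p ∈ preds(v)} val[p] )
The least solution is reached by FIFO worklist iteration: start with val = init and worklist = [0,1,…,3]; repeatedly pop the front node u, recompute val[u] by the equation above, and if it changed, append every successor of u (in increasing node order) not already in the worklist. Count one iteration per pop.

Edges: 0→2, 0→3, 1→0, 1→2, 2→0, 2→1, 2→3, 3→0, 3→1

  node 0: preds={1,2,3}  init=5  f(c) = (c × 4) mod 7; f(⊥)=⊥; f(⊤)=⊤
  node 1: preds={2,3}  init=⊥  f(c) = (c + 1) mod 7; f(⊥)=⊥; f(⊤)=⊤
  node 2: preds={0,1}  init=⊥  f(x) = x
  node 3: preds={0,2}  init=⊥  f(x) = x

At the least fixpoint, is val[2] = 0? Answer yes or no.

Iteration log — 12 steps:
  step 1. node 0  ⊔preds=⊥  new=5  stable
  step 2. node 1  ⊔preds=⊥  new=⊥  stable
  step 3. node 2  ⊔preds=5  new=5  old=⊥  +wl: 0,1
  step 4. node 3  ⊔preds=5  new=5  old=⊥  +wl: 
  step 5. node 0  ⊔preds=5  new=⊤  old=5  +wl: 2,3
  step 6. node 1  ⊔preds=5  new=6  old=⊥  +wl: 0
  step 7. node 2  ⊔preds=⊤  new=⊤  old=5  +wl: 1
  step 8. node 3  ⊔preds=⊤  new=⊤  old=5  +wl: 
  step 9. node 0  ⊔preds=⊤  new=⊤  stable
  step 10. node 1  ⊔preds=⊤  new=⊤  old=6  +wl: 0,2
  step 11. node 0  ⊔preds=⊤  new=⊤  stable
  step 12. node 2  ⊔preds=⊤  new=⊤  stable

Least fixpoint reached:
  node 0: ⊤
  node 1: ⊤
  node 2: ⊤
  node 3: ⊤

no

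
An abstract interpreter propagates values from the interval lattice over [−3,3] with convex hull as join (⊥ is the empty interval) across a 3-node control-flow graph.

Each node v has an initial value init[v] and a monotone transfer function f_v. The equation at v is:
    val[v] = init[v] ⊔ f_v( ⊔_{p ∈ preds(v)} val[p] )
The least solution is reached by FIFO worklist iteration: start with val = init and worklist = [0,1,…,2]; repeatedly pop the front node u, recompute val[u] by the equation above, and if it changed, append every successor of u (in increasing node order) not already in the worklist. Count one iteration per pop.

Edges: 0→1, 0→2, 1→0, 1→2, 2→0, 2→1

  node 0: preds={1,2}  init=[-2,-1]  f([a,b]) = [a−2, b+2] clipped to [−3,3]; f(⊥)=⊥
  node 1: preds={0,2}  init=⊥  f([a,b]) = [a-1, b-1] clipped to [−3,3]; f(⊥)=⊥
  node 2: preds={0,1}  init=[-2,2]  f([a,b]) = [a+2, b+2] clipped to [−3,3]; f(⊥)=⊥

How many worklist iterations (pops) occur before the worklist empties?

5

Trace (5 dequeues):
  [1] u=0 | in [-2,2] | out [-3,3] | prev [-2,-1] | push {}
  [2] u=1 | in [-3,3] | out [-3,2] | prev ⊥ | push {0}
  [3] u=2 | in [-3,3] | out [-2,3] | prev [-2,2] | push {1}
  [4] u=0 | in [-3,3] | out [-3,3] | ==
  [5] u=1 | in [-3,3] | out [-3,2] | ==

Converged values:
  [0] [-3,3]
  [1] [-3,2]
  [2] [-2,3]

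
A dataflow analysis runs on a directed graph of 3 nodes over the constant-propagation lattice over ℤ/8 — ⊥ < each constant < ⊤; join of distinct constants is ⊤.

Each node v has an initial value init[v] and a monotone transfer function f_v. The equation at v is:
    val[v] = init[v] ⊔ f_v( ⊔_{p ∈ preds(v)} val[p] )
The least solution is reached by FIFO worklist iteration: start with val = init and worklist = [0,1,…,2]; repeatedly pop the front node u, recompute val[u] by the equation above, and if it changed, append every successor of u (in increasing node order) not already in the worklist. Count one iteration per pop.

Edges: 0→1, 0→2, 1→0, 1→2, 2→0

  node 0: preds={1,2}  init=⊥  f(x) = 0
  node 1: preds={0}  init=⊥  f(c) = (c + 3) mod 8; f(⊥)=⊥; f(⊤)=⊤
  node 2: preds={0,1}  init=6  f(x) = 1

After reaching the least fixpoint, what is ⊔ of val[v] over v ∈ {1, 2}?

⊤

Iteration log — 4 steps:
  step 1. node 0  ⊔preds=6  new=0  old=⊥  +wl: 
  step 2. node 1  ⊔preds=0  new=3  old=⊥  +wl: 0
  step 3. node 2  ⊔preds=⊤  new=⊤  old=6  +wl: 
  step 4. node 0  ⊔preds=⊤  new=0  stable

Least fixpoint reached:
  node 0: 0
  node 1: 3
  node 2: ⊤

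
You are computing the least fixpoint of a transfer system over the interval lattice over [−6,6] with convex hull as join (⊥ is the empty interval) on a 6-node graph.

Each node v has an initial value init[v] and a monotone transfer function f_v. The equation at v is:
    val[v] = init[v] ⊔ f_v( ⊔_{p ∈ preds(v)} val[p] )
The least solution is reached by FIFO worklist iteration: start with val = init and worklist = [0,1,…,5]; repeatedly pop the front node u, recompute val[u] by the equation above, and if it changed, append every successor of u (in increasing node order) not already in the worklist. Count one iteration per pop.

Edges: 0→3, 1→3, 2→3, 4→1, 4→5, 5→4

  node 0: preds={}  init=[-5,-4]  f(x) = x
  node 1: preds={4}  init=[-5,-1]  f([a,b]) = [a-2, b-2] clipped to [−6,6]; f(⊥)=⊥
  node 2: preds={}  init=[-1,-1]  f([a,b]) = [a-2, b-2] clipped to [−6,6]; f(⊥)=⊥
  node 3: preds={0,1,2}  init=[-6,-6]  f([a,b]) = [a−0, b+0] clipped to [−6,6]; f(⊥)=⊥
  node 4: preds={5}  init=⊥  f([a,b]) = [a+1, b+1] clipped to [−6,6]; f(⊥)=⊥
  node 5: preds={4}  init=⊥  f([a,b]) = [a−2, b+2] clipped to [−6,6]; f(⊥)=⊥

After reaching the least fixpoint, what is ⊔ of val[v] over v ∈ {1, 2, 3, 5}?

[-6,-1]

Trace (6 dequeues):
  [1] u=0 | in ⊥ | out [-5,-4] | ==
  [2] u=1 | in ⊥ | out [-5,-1] | ==
  [3] u=2 | in ⊥ | out [-1,-1] | ==
  [4] u=3 | in [-5,-1] | out [-6,-1] | prev [-6,-6] | push {}
  [5] u=4 | in ⊥ | out ⊥ | ==
  [6] u=5 | in ⊥ | out ⊥ | ==

Converged values:
  [0] [-5,-4]
  [1] [-5,-1]
  [2] [-1,-1]
  [3] [-6,-1]
  [4] ⊥
  [5] ⊥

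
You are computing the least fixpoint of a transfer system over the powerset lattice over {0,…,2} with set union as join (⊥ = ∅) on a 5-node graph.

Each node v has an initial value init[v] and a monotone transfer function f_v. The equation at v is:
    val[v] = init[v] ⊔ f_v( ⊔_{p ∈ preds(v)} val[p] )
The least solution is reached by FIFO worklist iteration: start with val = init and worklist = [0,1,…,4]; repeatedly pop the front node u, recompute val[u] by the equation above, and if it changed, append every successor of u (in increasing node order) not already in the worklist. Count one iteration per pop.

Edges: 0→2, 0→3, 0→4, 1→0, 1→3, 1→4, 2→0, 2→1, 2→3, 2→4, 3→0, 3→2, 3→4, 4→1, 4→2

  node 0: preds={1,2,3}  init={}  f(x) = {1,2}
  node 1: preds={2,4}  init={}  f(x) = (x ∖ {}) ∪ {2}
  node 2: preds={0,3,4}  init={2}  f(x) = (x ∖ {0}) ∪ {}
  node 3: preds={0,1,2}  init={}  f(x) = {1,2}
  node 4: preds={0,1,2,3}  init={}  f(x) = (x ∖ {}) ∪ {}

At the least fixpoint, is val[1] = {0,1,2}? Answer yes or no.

Worklist (11 pops):
  #1 pop 0: in={2} → {1,2} (was {}); enqueue []
  #2 pop 1: in={2} → {2} (was {}); enqueue [0]
  #3 pop 2: in={1,2} → {1,2} (was {2}); enqueue [1]
  #4 pop 3: in={1,2} → {1,2} (was {}); enqueue [2]
  #5 pop 4: in={1,2} → {1,2} (was {}); enqueue []
  #6 pop 0: in={1,2} → {1,2} (no change)
  #7 pop 1: in={1,2} → {1,2} (was {2}); enqueue [0,3,4]
  #8 pop 2: in={1,2} → {1,2} (no change)
  #9 pop 0: in={1,2} → {1,2} (no change)
  #10 pop 3: in={1,2} → {1,2} (no change)
  #11 pop 4: in={1,2} → {1,2} (no change)

Fixpoint:
  val[0] = {1,2}
  val[1] = {1,2}
  val[2] = {1,2}
  val[3] = {1,2}
  val[4] = {1,2}

no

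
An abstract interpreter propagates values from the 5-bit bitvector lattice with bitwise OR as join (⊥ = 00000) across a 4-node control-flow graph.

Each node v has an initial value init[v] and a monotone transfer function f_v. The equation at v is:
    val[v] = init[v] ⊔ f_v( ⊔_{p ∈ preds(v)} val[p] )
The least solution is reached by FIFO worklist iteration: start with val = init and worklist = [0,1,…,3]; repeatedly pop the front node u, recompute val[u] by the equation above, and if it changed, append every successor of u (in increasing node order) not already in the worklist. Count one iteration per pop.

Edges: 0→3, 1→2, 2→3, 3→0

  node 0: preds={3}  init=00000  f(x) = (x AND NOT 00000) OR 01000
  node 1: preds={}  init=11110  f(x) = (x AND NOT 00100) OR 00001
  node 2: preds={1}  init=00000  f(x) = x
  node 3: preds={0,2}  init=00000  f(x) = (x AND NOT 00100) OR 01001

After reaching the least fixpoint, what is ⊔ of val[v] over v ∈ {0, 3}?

Trace (6 dequeues):
  [1] u=0 | in 00000 | out 01000 | prev 00000 | push {}
  [2] u=1 | in 00000 | out 11111 | prev 11110 | push {}
  [3] u=2 | in 11111 | out 11111 | prev 00000 | push {}
  [4] u=3 | in 11111 | out 11011 | prev 00000 | push {0}
  [5] u=0 | in 11011 | out 11011 | prev 01000 | push {3}
  [6] u=3 | in 11111 | out 11011 | ==

Converged values:
  [0] 11011
  [1] 11111
  [2] 11111
  [3] 11011

11011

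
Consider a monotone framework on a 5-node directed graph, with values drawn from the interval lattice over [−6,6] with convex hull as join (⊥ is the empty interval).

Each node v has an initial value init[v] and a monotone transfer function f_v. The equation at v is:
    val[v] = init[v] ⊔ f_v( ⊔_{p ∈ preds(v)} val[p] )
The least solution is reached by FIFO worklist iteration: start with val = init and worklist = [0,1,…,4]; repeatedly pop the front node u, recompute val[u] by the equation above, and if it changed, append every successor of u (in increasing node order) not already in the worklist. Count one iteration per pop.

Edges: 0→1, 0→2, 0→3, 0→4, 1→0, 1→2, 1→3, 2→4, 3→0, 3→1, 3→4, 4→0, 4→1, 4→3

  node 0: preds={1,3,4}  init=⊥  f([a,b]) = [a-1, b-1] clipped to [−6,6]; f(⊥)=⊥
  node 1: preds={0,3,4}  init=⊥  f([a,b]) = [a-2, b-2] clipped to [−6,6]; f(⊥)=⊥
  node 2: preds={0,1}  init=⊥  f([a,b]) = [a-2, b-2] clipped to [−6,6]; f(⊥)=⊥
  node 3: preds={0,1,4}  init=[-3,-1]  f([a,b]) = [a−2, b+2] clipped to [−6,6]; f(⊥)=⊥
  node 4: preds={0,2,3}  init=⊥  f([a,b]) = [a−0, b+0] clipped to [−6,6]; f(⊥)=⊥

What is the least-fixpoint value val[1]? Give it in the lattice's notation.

[-6,4]

Trace (26 dequeues):
  [1] u=0 | in [-3,-1] | out [-4,-2] | prev ⊥ | push {}
  [2] u=1 | in [-4,-1] | out [-6,-3] | prev ⊥ | push {0}
  [3] u=2 | in [-6,-2] | out [-6,-4] | prev ⊥ | push {}
  [4] u=3 | in [-6,-2] | out [-6,0] | prev [-3,-1] | push {1}
  [5] u=4 | in [-6,0] | out [-6,0] | prev ⊥ | push {3}
  [6] u=0 | in [-6,0] | out [-6,-1] | prev [-4,-2] | push {2,4}
  [7] u=1 | in [-6,0] | out [-6,-2] | prev [-6,-3] | push {0}
  [8] u=3 | in [-6,0] | out [-6,2] | prev [-6,0] | push {1}
  [9] u=2 | in [-6,-1] | out [-6,-3] | prev [-6,-4] | push {}
  [10] u=4 | in [-6,2] | out [-6,2] | prev [-6,0] | push {3}
  [11] u=0 | in [-6,2] | out [-6,1] | prev [-6,-1] | push {2,4}
  [12] u=1 | in [-6,2] | out [-6,0] | prev [-6,-2] | push {0}
  [13] u=3 | in [-6,2] | out [-6,4] | prev [-6,2] | push {1}
  [14] u=2 | in [-6,1] | out [-6,-1] | prev [-6,-3] | push {}
  [15] u=4 | in [-6,4] | out [-6,4] | prev [-6,2] | push {3}
  [16] u=0 | in [-6,4] | out [-6,3] | prev [-6,1] | push {2,4}
  [17] u=1 | in [-6,4] | out [-6,2] | prev [-6,0] | push {0}
  [18] u=3 | in [-6,4] | out [-6,6] | prev [-6,4] | push {1}
  [19] u=2 | in [-6,3] | out [-6,1] | prev [-6,-1] | push {}
  [20] u=4 | in [-6,6] | out [-6,6] | prev [-6,4] | push {3}
  [21] u=0 | in [-6,6] | out [-6,5] | prev [-6,3] | push {2,4}
  [22] u=1 | in [-6,6] | out [-6,4] | prev [-6,2] | push {0}
  [23] u=3 | in [-6,6] | out [-6,6] | ==
  [24] u=2 | in [-6,5] | out [-6,3] | prev [-6,1] | push {}
  [25] u=4 | in [-6,6] | out [-6,6] | ==
  [26] u=0 | in [-6,6] | out [-6,5] | ==

Converged values:
  [0] [-6,5]
  [1] [-6,4]
  [2] [-6,3]
  [3] [-6,6]
  [4] [-6,6]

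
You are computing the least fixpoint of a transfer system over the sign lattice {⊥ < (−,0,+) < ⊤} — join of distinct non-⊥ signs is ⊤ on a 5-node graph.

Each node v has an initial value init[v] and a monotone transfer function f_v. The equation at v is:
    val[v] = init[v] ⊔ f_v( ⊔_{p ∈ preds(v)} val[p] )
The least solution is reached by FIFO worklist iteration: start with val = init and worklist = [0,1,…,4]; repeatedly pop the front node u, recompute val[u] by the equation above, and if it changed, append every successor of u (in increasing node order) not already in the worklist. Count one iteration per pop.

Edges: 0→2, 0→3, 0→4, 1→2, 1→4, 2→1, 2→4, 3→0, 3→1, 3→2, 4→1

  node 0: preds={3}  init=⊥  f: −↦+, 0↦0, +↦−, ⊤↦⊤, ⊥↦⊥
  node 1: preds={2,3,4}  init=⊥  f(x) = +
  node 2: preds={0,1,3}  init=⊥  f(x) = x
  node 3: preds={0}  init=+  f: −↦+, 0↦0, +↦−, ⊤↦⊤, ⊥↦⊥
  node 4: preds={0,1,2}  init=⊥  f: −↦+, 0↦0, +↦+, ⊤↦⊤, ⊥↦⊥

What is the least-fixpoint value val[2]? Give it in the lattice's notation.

Trace (6 dequeues):
  [1] u=0 | in + | out − | prev ⊥ | push {}
  [2] u=1 | in + | out + | prev ⊥ | push {}
  [3] u=2 | in ⊤ | out ⊤ | prev ⊥ | push {1}
  [4] u=3 | in − | out + | ==
  [5] u=4 | in ⊤ | out ⊤ | prev ⊥ | push {}
  [6] u=1 | in ⊤ | out + | ==

Converged values:
  [0] −
  [1] +
  [2] ⊤
  [3] +
  [4] ⊤

⊤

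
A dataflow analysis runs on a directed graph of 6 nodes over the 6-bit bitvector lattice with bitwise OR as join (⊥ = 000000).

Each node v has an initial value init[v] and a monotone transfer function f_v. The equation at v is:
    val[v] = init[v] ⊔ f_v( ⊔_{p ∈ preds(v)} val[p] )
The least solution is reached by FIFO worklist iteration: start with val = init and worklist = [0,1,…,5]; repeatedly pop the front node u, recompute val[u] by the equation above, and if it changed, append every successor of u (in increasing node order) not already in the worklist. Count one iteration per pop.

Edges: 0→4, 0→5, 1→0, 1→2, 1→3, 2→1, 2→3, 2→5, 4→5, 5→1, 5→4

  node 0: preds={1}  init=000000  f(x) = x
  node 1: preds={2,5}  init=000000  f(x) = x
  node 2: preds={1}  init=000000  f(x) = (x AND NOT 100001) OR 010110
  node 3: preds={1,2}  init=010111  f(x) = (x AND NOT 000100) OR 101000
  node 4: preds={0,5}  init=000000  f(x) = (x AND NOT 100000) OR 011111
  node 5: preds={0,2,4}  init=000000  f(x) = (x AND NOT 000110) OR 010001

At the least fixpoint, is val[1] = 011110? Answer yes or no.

no

Iteration log — 14 steps:
  step 1. node 0  ⊔preds=000000  new=000000  stable
  step 2. node 1  ⊔preds=000000  new=000000  stable
  step 3. node 2  ⊔preds=000000  new=010110  old=000000  +wl: 1
  step 4. node 3  ⊔preds=010110  new=111111  old=010111  +wl: 
  step 5. node 4  ⊔preds=000000  new=011111  old=000000  +wl: 
  step 6. node 5  ⊔preds=011111  new=011001  old=000000  +wl: 4
  step 7. node 1  ⊔preds=011111  new=011111  old=000000  +wl: 0,2,3
  step 8. node 4  ⊔preds=011001  new=011111  stable
  step 9. node 0  ⊔preds=011111  new=011111  old=000000  +wl: 4,5
  step 10. node 2  ⊔preds=011111  new=011110  old=010110  +wl: 1
  step 11. node 3  ⊔preds=011111  new=111111  stable
  step 12. node 4  ⊔preds=011111  new=011111  stable
  step 13. node 5  ⊔preds=011111  new=011001  stable
  step 14. node 1  ⊔preds=011111  new=011111  stable

Least fixpoint reached:
  node 0: 011111
  node 1: 011111
  node 2: 011110
  node 3: 111111
  node 4: 011111
  node 5: 011001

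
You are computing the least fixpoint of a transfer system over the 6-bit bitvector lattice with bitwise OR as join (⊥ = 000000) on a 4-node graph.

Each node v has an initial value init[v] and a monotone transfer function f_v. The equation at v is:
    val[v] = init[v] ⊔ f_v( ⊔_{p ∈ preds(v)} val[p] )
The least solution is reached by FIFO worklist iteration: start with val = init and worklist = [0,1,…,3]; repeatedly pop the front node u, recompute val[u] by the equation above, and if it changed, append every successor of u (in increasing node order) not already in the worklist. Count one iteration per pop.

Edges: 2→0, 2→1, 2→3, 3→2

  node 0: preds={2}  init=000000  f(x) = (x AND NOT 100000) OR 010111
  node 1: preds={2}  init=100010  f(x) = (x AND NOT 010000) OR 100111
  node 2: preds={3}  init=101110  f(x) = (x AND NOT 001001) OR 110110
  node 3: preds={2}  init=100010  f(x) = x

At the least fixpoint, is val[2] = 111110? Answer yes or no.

yes

Worklist (7 pops):
  #1 pop 0: in=101110 → 011111 (was 000000); enqueue []
  #2 pop 1: in=101110 → 101111 (was 100010); enqueue []
  #3 pop 2: in=100010 → 111110 (was 101110); enqueue [0,1]
  #4 pop 3: in=111110 → 111110 (was 100010); enqueue [2]
  #5 pop 0: in=111110 → 011111 (no change)
  #6 pop 1: in=111110 → 101111 (no change)
  #7 pop 2: in=111110 → 111110 (no change)

Fixpoint:
  val[0] = 011111
  val[1] = 101111
  val[2] = 111110
  val[3] = 111110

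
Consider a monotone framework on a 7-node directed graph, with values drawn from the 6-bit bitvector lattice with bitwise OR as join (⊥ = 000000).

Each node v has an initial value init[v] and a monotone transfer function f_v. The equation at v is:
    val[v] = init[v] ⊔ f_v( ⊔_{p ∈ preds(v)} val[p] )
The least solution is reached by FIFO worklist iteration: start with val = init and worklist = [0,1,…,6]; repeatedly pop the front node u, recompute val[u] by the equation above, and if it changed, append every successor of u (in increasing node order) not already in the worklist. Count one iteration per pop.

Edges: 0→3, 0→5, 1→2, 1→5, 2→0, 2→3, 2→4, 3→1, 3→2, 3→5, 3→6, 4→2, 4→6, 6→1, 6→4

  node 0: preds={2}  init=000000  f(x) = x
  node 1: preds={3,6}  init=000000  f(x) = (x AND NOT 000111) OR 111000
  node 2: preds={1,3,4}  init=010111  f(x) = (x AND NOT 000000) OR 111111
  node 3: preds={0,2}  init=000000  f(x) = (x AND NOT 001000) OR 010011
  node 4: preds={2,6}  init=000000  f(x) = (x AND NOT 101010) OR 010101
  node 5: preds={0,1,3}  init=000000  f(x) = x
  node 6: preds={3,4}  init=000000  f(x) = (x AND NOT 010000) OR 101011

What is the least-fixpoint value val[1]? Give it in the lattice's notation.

111000

Worklist (13 pops):
  #1 pop 0: in=010111 → 010111 (was 000000); enqueue []
  #2 pop 1: in=000000 → 111000 (was 000000); enqueue []
  #3 pop 2: in=111000 → 111111 (was 010111); enqueue [0]
  #4 pop 3: in=111111 → 110111 (was 000000); enqueue [1,2]
  #5 pop 4: in=111111 → 010101 (was 000000); enqueue []
  #6 pop 5: in=111111 → 111111 (was 000000); enqueue []
  #7 pop 6: in=110111 → 101111 (was 000000); enqueue [4]
  #8 pop 0: in=111111 → 111111 (was 010111); enqueue [3,5]
  #9 pop 1: in=111111 → 111000 (no change)
  #10 pop 2: in=111111 → 111111 (no change)
  #11 pop 4: in=111111 → 010101 (no change)
  #12 pop 3: in=111111 → 110111 (no change)
  #13 pop 5: in=111111 → 111111 (no change)

Fixpoint:
  val[0] = 111111
  val[1] = 111000
  val[2] = 111111
  val[3] = 110111
  val[4] = 010101
  val[5] = 111111
  val[6] = 101111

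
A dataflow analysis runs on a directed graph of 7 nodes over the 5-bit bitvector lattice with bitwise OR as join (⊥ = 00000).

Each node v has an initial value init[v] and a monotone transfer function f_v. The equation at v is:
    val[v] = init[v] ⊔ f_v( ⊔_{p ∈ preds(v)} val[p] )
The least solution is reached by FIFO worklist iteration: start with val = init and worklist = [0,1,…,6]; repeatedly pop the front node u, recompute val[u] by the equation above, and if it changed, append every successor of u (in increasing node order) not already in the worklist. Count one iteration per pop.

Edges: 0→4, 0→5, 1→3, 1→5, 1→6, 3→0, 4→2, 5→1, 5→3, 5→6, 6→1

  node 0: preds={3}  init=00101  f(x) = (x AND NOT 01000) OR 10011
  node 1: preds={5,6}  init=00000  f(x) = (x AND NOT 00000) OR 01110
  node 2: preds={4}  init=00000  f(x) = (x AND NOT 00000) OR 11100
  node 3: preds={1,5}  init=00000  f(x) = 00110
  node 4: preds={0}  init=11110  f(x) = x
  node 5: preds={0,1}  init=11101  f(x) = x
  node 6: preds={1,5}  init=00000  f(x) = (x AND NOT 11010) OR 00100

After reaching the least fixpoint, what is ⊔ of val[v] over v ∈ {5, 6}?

Trace (11 dequeues):
  [1] u=0 | in 00000 | out 10111 | prev 00101 | push {}
  [2] u=1 | in 11101 | out 11111 | prev 00000 | push {}
  [3] u=2 | in 11110 | out 11110 | prev 00000 | push {}
  [4] u=3 | in 11111 | out 00110 | prev 00000 | push {0}
  [5] u=4 | in 10111 | out 11111 | prev 11110 | push {2}
  [6] u=5 | in 11111 | out 11111 | prev 11101 | push {1,3}
  [7] u=6 | in 11111 | out 00101 | prev 00000 | push {}
  [8] u=0 | in 00110 | out 10111 | ==
  [9] u=2 | in 11111 | out 11111 | prev 11110 | push {}
  [10] u=1 | in 11111 | out 11111 | ==
  [11] u=3 | in 11111 | out 00110 | ==

Converged values:
  [0] 10111
  [1] 11111
  [2] 11111
  [3] 00110
  [4] 11111
  [5] 11111
  [6] 00101

11111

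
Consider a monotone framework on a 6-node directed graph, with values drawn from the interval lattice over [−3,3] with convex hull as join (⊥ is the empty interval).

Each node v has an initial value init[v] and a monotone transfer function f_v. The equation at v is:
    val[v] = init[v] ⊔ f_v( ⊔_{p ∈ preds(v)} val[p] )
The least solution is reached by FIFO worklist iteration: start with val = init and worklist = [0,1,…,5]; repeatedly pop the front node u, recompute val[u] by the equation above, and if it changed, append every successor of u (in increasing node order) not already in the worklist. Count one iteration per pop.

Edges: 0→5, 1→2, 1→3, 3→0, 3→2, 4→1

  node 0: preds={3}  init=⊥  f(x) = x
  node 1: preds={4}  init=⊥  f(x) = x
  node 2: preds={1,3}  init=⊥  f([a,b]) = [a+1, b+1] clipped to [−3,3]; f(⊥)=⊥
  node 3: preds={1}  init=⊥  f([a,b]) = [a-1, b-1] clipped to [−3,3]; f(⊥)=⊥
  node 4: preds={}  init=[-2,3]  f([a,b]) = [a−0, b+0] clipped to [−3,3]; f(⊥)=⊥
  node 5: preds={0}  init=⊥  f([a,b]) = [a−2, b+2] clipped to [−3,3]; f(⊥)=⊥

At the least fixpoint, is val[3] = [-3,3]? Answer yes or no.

no

Trace (9 dequeues):
  [1] u=0 | in ⊥ | out ⊥ | ==
  [2] u=1 | in [-2,3] | out [-2,3] | prev ⊥ | push {}
  [3] u=2 | in [-2,3] | out [-1,3] | prev ⊥ | push {}
  [4] u=3 | in [-2,3] | out [-3,2] | prev ⊥ | push {0,2}
  [5] u=4 | in ⊥ | out [-2,3] | ==
  [6] u=5 | in ⊥ | out ⊥ | ==
  [7] u=0 | in [-3,2] | out [-3,2] | prev ⊥ | push {5}
  [8] u=2 | in [-3,3] | out [-2,3] | prev [-1,3] | push {}
  [9] u=5 | in [-3,2] | out [-3,3] | prev ⊥ | push {}

Converged values:
  [0] [-3,2]
  [1] [-2,3]
  [2] [-2,3]
  [3] [-3,2]
  [4] [-2,3]
  [5] [-3,3]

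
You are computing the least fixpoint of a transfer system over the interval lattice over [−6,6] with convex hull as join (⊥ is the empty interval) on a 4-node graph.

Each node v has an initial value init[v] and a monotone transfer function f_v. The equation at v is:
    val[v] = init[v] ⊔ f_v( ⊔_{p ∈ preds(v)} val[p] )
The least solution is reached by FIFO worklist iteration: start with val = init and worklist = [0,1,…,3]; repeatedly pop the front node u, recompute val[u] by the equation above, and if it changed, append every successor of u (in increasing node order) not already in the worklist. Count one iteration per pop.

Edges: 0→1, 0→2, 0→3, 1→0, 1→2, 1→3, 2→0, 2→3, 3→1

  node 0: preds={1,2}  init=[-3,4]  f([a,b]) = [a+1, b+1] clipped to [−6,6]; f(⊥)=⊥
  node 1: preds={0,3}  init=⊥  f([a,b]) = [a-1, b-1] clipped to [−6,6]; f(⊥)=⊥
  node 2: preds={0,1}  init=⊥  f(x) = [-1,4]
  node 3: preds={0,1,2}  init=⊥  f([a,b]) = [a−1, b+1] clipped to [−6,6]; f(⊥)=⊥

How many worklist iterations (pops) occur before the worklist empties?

Worklist (16 pops):
  #1 pop 0: in=⊥ → [-3,4] (no change)
  #2 pop 1: in=[-3,4] → [-4,3] (was ⊥); enqueue [0]
  #3 pop 2: in=[-4,4] → [-1,4] (was ⊥); enqueue []
  #4 pop 3: in=[-4,4] → [-5,5] (was ⊥); enqueue [1]
  #5 pop 0: in=[-4,4] → [-3,5] (was [-3,4]); enqueue [2,3]
  #6 pop 1: in=[-5,5] → [-6,4] (was [-4,3]); enqueue [0]
  #7 pop 2: in=[-6,5] → [-1,4] (no change)
  #8 pop 3: in=[-6,5] → [-6,6] (was [-5,5]); enqueue [1]
  #9 pop 0: in=[-6,4] → [-5,5] (was [-3,5]); enqueue [2,3]
  #10 pop 1: in=[-6,6] → [-6,5] (was [-6,4]); enqueue [0]
  #11 pop 2: in=[-6,5] → [-1,4] (no change)
  #12 pop 3: in=[-6,5] → [-6,6] (no change)
  #13 pop 0: in=[-6,5] → [-5,6] (was [-5,5]); enqueue [1,2,3]
  #14 pop 1: in=[-6,6] → [-6,5] (no change)
  #15 pop 2: in=[-6,6] → [-1,4] (no change)
  #16 pop 3: in=[-6,6] → [-6,6] (no change)

Fixpoint:
  val[0] = [-5,6]
  val[1] = [-6,5]
  val[2] = [-1,4]
  val[3] = [-6,6]

16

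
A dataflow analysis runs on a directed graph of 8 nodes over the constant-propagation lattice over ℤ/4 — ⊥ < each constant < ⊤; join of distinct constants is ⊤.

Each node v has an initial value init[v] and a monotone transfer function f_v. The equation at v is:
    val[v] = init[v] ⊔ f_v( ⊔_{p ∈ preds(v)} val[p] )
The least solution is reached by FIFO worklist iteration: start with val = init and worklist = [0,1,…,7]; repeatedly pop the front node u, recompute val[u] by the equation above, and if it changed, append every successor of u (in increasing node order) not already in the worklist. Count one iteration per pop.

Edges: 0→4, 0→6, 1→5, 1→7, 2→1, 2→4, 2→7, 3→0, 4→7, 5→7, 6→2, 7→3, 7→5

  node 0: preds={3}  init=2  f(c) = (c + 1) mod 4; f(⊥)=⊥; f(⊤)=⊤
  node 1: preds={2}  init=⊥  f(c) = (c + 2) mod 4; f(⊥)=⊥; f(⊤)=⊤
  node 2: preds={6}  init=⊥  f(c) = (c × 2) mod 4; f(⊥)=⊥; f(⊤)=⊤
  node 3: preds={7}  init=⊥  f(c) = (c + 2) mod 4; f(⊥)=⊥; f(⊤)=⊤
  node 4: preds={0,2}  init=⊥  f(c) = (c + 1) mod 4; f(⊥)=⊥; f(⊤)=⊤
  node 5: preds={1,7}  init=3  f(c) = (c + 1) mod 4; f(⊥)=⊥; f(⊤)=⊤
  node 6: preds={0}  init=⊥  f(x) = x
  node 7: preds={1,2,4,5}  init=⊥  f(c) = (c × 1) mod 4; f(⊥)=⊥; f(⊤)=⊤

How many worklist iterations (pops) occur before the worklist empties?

Iteration log — 25 steps:
  step 1. node 0  ⊔preds=⊥  new=2  stable
  step 2. node 1  ⊔preds=⊥  new=⊥  stable
  step 3. node 2  ⊔preds=⊥  new=⊥  stable
  step 4. node 3  ⊔preds=⊥  new=⊥  stable
  step 5. node 4  ⊔preds=2  new=3  old=⊥  +wl: 
  step 6. node 5  ⊔preds=⊥  new=3  stable
  step 7. node 6  ⊔preds=2  new=2  old=⊥  +wl: 2
  step 8. node 7  ⊔preds=3  new=3  old=⊥  +wl: 3,5
  step 9. node 2  ⊔preds=2  new=0  old=⊥  +wl: 1,4,7
  step 10. node 3  ⊔preds=3  new=1  old=⊥  +wl: 0
  step 11. node 5  ⊔preds=3  new=⊤  old=3  +wl: 
  step 12. node 1  ⊔preds=0  new=2  old=⊥  +wl: 5
  step 13. node 4  ⊔preds=⊤  new=⊤  old=3  +wl: 
  step 14. node 7  ⊔preds=⊤  new=⊤  old=3  +wl: 3
  step 15. node 0  ⊔preds=1  new=2  stable
  step 16. node 5  ⊔preds=⊤  new=⊤  stable
  step 17. node 3  ⊔preds=⊤  new=⊤  old=1  +wl: 0
  step 18. node 0  ⊔preds=⊤  new=⊤  old=2  +wl: 4,6
  step 19. node 4  ⊔preds=⊤  new=⊤  stable
  step 20. node 6  ⊔preds=⊤  new=⊤  old=2  +wl: 2
  step 21. node 2  ⊔preds=⊤  new=⊤  old=0  +wl: 1,4,7
  step 22. node 1  ⊔preds=⊤  new=⊤  old=2  +wl: 5
  step 23. node 4  ⊔preds=⊤  new=⊤  stable
  step 24. node 7  ⊔preds=⊤  new=⊤  stable
  step 25. node 5  ⊔preds=⊤  new=⊤  stable

Least fixpoint reached:
  node 0: ⊤
  node 1: ⊤
  node 2: ⊤
  node 3: ⊤
  node 4: ⊤
  node 5: ⊤
  node 6: ⊤
  node 7: ⊤

25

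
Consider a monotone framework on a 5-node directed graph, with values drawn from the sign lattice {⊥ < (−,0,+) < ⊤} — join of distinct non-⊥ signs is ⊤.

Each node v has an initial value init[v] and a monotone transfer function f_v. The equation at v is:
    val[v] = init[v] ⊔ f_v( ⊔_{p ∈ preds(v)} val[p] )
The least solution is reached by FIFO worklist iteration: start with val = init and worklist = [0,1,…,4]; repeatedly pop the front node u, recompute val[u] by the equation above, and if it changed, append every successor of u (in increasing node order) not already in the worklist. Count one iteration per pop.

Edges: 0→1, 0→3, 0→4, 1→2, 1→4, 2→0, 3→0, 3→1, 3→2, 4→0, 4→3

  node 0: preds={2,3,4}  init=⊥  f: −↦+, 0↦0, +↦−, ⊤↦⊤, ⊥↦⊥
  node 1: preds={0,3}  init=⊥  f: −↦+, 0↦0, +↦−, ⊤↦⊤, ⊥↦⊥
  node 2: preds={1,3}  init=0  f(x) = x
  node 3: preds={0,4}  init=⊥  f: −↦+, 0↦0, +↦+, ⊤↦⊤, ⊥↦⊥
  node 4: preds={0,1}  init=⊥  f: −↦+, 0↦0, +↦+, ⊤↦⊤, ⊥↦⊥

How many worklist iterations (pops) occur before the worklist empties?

9

Worklist (9 pops):
  #1 pop 0: in=0 → 0 (was ⊥); enqueue []
  #2 pop 1: in=0 → 0 (was ⊥); enqueue []
  #3 pop 2: in=0 → 0 (no change)
  #4 pop 3: in=0 → 0 (was ⊥); enqueue [0,1,2]
  #5 pop 4: in=0 → 0 (was ⊥); enqueue [3]
  #6 pop 0: in=0 → 0 (no change)
  #7 pop 1: in=0 → 0 (no change)
  #8 pop 2: in=0 → 0 (no change)
  #9 pop 3: in=0 → 0 (no change)

Fixpoint:
  val[0] = 0
  val[1] = 0
  val[2] = 0
  val[3] = 0
  val[4] = 0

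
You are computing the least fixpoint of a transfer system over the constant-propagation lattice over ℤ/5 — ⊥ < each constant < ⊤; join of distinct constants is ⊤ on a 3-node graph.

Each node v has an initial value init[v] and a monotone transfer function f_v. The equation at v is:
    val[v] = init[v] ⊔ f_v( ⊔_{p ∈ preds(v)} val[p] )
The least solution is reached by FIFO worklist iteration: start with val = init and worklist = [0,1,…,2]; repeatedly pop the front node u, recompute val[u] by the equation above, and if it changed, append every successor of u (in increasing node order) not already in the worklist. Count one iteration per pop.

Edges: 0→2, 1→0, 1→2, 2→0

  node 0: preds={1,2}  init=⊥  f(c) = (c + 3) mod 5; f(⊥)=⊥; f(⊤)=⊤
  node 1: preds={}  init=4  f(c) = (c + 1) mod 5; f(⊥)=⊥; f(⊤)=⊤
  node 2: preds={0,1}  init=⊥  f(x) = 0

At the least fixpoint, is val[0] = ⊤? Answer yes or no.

Trace (5 dequeues):
  [1] u=0 | in 4 | out 2 | prev ⊥ | push {}
  [2] u=1 | in ⊥ | out 4 | ==
  [3] u=2 | in ⊤ | out 0 | prev ⊥ | push {0}
  [4] u=0 | in ⊤ | out ⊤ | prev 2 | push {2}
  [5] u=2 | in ⊤ | out 0 | ==

Converged values:
  [0] ⊤
  [1] 4
  [2] 0

yes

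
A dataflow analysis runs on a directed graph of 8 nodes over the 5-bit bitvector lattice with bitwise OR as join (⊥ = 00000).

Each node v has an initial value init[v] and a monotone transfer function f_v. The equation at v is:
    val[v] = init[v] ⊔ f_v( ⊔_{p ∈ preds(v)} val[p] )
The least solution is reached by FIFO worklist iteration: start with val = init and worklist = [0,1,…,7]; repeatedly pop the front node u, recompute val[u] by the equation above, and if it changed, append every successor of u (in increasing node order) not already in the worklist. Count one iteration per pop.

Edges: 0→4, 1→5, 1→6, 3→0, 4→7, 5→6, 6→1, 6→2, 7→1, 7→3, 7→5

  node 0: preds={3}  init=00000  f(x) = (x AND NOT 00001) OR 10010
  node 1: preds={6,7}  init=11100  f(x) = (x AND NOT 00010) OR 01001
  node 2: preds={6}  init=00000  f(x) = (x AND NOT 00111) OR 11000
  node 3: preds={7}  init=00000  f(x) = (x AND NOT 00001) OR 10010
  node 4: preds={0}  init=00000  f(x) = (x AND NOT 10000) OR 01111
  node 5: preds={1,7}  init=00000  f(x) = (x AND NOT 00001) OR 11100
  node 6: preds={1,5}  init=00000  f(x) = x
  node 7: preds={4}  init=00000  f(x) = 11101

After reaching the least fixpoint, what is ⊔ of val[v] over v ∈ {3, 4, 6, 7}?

11111

Trace (15 dequeues):
  [1] u=0 | in 00000 | out 10010 | prev 00000 | push {}
  [2] u=1 | in 00000 | out 11101 | prev 11100 | push {}
  [3] u=2 | in 00000 | out 11000 | prev 00000 | push {}
  [4] u=3 | in 00000 | out 10010 | prev 00000 | push {0}
  [5] u=4 | in 10010 | out 01111 | prev 00000 | push {}
  [6] u=5 | in 11101 | out 11100 | prev 00000 | push {}
  [7] u=6 | in 11101 | out 11101 | prev 00000 | push {1,2}
  [8] u=7 | in 01111 | out 11101 | prev 00000 | push {3,5}
  [9] u=0 | in 10010 | out 10010 | ==
  [10] u=1 | in 11101 | out 11101 | ==
  [11] u=2 | in 11101 | out 11000 | ==
  [12] u=3 | in 11101 | out 11110 | prev 10010 | push {0}
  [13] u=5 | in 11101 | out 11100 | ==
  [14] u=0 | in 11110 | out 11110 | prev 10010 | push {4}
  [15] u=4 | in 11110 | out 01111 | ==

Converged values:
  [0] 11110
  [1] 11101
  [2] 11000
  [3] 11110
  [4] 01111
  [5] 11100
  [6] 11101
  [7] 11101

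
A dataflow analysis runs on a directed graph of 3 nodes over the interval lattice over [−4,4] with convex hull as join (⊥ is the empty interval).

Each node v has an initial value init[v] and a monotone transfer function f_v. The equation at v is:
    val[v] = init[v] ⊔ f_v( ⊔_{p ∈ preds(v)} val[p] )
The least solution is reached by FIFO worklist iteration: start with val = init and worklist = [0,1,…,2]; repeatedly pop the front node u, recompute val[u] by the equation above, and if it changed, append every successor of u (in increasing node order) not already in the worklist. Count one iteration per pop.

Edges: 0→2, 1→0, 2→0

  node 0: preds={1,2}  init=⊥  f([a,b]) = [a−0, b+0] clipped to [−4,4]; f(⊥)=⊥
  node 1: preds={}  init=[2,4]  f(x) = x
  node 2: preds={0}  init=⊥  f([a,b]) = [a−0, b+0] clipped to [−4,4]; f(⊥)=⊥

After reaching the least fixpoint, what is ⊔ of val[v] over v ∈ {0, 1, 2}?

[2,4]

Iteration log — 4 steps:
  step 1. node 0  ⊔preds=[2,4]  new=[2,4]  old=⊥  +wl: 
  step 2. node 1  ⊔preds=⊥  new=[2,4]  stable
  step 3. node 2  ⊔preds=[2,4]  new=[2,4]  old=⊥  +wl: 0
  step 4. node 0  ⊔preds=[2,4]  new=[2,4]  stable

Least fixpoint reached:
  node 0: [2,4]
  node 1: [2,4]
  node 2: [2,4]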